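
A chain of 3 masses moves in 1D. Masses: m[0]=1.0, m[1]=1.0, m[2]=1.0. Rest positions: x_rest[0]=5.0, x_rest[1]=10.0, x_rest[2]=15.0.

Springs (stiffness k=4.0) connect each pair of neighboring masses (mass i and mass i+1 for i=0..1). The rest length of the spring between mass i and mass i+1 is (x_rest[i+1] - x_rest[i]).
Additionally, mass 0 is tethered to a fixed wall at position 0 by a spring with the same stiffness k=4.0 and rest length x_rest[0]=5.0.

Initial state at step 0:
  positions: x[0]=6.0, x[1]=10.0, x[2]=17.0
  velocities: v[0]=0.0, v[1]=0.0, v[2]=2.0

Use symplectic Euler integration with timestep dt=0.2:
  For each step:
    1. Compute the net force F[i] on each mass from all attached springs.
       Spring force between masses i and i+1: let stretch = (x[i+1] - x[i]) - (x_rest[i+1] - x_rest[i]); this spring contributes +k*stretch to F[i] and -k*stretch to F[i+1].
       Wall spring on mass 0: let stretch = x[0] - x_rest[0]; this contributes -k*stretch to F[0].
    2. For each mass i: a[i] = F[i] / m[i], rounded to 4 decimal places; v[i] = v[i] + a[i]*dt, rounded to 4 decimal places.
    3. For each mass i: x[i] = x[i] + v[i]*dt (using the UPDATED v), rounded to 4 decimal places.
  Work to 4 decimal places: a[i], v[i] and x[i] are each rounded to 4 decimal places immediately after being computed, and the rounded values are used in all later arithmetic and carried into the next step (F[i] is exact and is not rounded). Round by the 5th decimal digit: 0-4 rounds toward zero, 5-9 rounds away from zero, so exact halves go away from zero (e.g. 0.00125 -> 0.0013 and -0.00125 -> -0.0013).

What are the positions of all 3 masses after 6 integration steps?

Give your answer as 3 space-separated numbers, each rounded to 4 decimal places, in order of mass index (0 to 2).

Answer: 5.9625 11.4792 16.3472

Derivation:
Step 0: x=[6.0000 10.0000 17.0000] v=[0.0000 0.0000 2.0000]
Step 1: x=[5.6800 10.4800 17.0800] v=[-1.6000 2.4000 0.4000]
Step 2: x=[5.2192 11.2480 16.9040] v=[-2.3040 3.8400 -0.8800]
Step 3: x=[4.8879 11.9564 16.6230] v=[-1.6563 3.5418 -1.4048]
Step 4: x=[4.9055 12.2805 16.3954] v=[0.0882 1.6203 -1.1381]
Step 5: x=[5.3183 12.0829 16.3094] v=[2.0638 -0.9878 -0.4300]
Step 6: x=[5.9625 11.4792 16.3472] v=[3.2208 -3.0183 0.1888]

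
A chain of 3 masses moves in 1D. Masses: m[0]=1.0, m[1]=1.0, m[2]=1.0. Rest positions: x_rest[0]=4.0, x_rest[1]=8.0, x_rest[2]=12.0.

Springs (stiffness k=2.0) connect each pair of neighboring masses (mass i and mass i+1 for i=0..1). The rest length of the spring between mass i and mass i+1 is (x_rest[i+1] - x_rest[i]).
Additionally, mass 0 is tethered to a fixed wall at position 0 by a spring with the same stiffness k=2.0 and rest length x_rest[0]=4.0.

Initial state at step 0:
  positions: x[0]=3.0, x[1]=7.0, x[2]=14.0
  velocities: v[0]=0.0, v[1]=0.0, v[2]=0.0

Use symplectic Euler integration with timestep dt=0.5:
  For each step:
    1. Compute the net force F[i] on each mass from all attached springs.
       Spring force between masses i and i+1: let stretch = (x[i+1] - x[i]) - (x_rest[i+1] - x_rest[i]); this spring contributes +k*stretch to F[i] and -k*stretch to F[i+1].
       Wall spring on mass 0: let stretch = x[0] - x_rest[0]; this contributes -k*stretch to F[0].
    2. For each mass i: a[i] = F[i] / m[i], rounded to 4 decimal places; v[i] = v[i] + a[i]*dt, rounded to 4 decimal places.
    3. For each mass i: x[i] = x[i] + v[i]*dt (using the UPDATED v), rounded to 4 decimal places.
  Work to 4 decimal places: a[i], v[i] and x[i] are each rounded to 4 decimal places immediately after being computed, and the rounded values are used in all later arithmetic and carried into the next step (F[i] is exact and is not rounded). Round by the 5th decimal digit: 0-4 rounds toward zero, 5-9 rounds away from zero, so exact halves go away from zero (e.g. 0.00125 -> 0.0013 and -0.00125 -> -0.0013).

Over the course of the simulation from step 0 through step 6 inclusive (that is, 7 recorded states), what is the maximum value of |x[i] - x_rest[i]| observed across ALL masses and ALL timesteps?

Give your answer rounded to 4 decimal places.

Answer: 2.3750

Derivation:
Step 0: x=[3.0000 7.0000 14.0000] v=[0.0000 0.0000 0.0000]
Step 1: x=[3.5000 8.5000 12.5000] v=[1.0000 3.0000 -3.0000]
Step 2: x=[4.7500 9.5000 11.0000] v=[2.5000 2.0000 -3.0000]
Step 3: x=[6.0000 8.8750 10.7500] v=[2.5000 -1.2500 -0.5000]
Step 4: x=[5.6875 7.7500 11.5625] v=[-0.6250 -2.2500 1.6250]
Step 5: x=[3.5625 7.5000 12.4688] v=[-4.2500 -0.5000 1.8125]
Step 6: x=[1.6250 7.7657 12.8907] v=[-3.8750 0.5313 0.8437]
Max displacement = 2.3750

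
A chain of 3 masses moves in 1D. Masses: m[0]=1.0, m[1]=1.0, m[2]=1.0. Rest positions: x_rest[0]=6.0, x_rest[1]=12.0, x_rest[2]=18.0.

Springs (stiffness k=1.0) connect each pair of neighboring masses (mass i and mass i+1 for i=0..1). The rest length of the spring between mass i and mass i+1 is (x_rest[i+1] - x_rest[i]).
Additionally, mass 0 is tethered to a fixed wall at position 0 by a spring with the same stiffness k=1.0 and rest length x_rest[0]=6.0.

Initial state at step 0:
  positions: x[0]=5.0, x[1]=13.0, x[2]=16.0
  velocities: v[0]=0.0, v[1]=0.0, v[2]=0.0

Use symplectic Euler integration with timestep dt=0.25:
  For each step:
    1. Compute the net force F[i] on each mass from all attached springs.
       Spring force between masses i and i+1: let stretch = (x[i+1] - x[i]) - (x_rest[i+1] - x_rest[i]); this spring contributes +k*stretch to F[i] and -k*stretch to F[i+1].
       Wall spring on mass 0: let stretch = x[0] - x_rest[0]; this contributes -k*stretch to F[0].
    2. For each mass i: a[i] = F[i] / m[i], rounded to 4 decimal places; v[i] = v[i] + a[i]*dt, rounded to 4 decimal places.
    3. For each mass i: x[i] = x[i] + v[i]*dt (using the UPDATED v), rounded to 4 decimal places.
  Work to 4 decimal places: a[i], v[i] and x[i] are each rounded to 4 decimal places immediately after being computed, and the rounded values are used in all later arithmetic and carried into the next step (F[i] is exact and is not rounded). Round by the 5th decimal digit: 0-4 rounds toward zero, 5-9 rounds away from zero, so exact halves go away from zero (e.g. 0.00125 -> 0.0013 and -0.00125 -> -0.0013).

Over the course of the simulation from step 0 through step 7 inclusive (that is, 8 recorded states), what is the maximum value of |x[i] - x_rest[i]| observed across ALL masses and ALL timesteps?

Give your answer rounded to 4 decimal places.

Answer: 2.1261

Derivation:
Step 0: x=[5.0000 13.0000 16.0000] v=[0.0000 0.0000 0.0000]
Step 1: x=[5.1875 12.6875 16.1875] v=[0.7500 -1.2500 0.7500]
Step 2: x=[5.5195 12.1250 16.5313] v=[1.3281 -2.2500 1.3750]
Step 3: x=[5.9194 11.4251 16.9747] v=[1.5996 -2.7998 1.7734]
Step 4: x=[6.2935 10.7279 17.4462] v=[1.4962 -2.7888 1.8860]
Step 5: x=[6.5514 10.1735 17.8728] v=[1.0314 -2.2178 1.7064]
Step 6: x=[6.6262 9.8739 18.1932] v=[0.2991 -1.1985 1.2816]
Step 7: x=[6.4898 9.8913 18.3687] v=[-0.5455 0.0694 0.7018]
Max displacement = 2.1261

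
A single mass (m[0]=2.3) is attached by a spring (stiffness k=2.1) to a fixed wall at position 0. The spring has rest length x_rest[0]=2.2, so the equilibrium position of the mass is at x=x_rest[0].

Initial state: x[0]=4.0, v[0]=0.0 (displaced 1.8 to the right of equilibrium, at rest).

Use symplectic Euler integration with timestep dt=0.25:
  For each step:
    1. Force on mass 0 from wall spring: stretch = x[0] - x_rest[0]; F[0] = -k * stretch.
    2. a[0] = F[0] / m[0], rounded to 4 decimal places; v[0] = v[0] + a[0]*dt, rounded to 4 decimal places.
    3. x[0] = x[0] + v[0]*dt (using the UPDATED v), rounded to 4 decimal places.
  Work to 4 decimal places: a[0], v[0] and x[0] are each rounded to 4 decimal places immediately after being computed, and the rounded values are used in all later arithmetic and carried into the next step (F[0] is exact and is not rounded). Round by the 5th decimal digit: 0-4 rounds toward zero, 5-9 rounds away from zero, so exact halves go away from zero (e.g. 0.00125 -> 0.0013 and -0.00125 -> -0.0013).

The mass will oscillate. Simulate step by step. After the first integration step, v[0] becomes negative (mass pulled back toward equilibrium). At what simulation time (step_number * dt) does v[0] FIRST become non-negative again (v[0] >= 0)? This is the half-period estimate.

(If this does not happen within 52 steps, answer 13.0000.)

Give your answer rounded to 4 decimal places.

Answer: 3.5000

Derivation:
Step 0: x=[4.0000] v=[0.0000]
Step 1: x=[3.8973] v=[-0.4109]
Step 2: x=[3.6977] v=[-0.7983]
Step 3: x=[3.4127] v=[-1.1402]
Step 4: x=[3.0585] v=[-1.4170]
Step 5: x=[2.6553] v=[-1.6130]
Step 6: x=[2.2261] v=[-1.7169]
Step 7: x=[1.7954] v=[-1.7229]
Step 8: x=[1.3878] v=[-1.6306]
Step 9: x=[1.0265] v=[-1.4452]
Step 10: x=[0.7322] v=[-1.1773]
Step 11: x=[0.5216] v=[-0.8423]
Step 12: x=[0.4068] v=[-0.4592]
Step 13: x=[0.3943] v=[-0.0499]
Step 14: x=[0.4849] v=[0.3623]
First v>=0 after going negative at step 14, time=3.5000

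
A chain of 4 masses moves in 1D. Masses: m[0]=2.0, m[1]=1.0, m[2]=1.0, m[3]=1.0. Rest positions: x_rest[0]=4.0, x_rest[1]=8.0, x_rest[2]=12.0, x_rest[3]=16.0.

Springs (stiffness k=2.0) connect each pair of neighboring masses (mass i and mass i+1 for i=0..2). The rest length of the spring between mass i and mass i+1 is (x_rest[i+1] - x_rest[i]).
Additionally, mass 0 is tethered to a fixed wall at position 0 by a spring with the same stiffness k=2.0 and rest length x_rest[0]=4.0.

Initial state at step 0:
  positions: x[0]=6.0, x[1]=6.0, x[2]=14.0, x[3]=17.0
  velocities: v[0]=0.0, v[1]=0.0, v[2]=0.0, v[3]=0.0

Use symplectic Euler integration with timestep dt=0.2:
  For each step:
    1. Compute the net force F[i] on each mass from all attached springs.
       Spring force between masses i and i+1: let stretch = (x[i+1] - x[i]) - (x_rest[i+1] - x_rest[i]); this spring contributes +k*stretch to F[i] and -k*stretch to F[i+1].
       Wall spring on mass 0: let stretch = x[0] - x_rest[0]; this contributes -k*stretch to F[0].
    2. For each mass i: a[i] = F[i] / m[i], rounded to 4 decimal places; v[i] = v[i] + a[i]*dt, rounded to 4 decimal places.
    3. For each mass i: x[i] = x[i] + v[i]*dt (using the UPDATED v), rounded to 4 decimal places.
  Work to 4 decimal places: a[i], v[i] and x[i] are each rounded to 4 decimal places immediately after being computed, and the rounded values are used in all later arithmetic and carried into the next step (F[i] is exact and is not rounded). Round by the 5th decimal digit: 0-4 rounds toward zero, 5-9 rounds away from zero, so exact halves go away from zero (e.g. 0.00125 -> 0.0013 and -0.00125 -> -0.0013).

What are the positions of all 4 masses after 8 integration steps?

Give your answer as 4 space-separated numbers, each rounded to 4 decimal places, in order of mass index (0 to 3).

Answer: 3.2592 10.1798 13.1291 16.1257

Derivation:
Step 0: x=[6.0000 6.0000 14.0000 17.0000] v=[0.0000 0.0000 0.0000 0.0000]
Step 1: x=[5.7600 6.6400 13.6000 17.0800] v=[-1.2000 3.2000 -2.0000 0.4000]
Step 2: x=[5.3248 7.7664 12.9216 17.2016] v=[-2.1760 5.6320 -3.3920 0.6080]
Step 3: x=[4.7743 9.1099 12.1732 17.3008] v=[-2.7526 6.7174 -3.7421 0.4960]
Step 4: x=[4.2062 10.3516 11.5899 17.3098] v=[-2.8403 6.2085 -2.9164 0.0450]
Step 5: x=[3.7157 11.2007 11.3651 17.1812] v=[-2.4525 4.2457 -1.1238 -0.6430]
Step 6: x=[3.3760 11.4642 11.5925 16.9073] v=[-1.6986 1.3175 1.1369 -1.3694]
Step 7: x=[3.2248 11.0909 12.2348 16.5282] v=[-0.7562 -1.8665 3.2115 -1.8953]
Step 8: x=[3.2592 10.1798 13.1291 16.1257] v=[0.1721 -4.5554 4.4713 -2.0127]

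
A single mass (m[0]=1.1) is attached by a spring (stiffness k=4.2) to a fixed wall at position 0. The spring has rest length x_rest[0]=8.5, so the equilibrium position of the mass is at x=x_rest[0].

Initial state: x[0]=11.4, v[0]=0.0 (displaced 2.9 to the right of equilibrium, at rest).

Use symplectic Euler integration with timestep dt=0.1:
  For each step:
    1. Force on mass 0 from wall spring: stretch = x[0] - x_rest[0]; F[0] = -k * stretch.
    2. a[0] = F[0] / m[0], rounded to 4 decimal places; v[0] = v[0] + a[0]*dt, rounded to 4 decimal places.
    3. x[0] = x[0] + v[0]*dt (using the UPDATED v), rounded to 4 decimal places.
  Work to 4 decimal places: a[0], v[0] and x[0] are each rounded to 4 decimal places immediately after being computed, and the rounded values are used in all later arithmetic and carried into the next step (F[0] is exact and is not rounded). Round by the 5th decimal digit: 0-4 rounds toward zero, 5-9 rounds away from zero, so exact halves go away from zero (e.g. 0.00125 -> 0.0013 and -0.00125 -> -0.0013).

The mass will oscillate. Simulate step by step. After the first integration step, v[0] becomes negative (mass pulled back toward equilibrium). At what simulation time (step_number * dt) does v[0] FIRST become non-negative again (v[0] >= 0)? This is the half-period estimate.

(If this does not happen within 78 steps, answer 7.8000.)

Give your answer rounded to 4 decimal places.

Answer: 1.7000

Derivation:
Step 0: x=[11.4000] v=[0.0000]
Step 1: x=[11.2893] v=[-1.1073]
Step 2: x=[11.0721] v=[-2.1723]
Step 3: x=[10.7567] v=[-3.1544]
Step 4: x=[10.3551] v=[-4.0161]
Step 5: x=[9.8827] v=[-4.7244]
Step 6: x=[9.3575] v=[-5.2523]
Step 7: x=[8.7995] v=[-5.5797]
Step 8: x=[8.2301] v=[-5.6941]
Step 9: x=[7.6710] v=[-5.5911]
Step 10: x=[7.1435] v=[-5.2746]
Step 11: x=[6.6678] v=[-4.7567]
Step 12: x=[6.2621] v=[-4.0571]
Step 13: x=[5.9418] v=[-3.2026]
Step 14: x=[5.7192] v=[-2.2258]
Step 15: x=[5.6028] v=[-1.1640]
Step 16: x=[5.5970] v=[-0.0578]
Step 17: x=[5.7021] v=[1.0506]
First v>=0 after going negative at step 17, time=1.7000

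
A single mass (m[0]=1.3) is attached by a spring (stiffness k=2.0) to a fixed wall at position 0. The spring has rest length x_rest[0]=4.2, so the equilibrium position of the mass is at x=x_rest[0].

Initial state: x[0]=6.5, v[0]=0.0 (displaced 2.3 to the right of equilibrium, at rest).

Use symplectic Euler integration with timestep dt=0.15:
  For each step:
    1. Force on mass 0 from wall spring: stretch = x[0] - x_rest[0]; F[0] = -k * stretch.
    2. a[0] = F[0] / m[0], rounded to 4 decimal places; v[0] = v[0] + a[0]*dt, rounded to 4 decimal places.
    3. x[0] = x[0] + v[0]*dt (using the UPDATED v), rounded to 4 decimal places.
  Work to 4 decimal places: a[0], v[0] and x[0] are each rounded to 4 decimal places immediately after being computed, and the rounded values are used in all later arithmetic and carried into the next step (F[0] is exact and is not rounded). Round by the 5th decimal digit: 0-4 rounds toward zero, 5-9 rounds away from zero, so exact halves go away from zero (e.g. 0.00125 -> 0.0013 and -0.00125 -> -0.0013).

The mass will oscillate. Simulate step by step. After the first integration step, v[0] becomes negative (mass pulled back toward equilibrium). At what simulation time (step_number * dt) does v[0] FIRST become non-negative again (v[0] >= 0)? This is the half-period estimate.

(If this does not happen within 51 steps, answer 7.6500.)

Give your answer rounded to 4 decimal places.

Step 0: x=[6.5000] v=[0.0000]
Step 1: x=[6.4204] v=[-0.5308]
Step 2: x=[6.2639] v=[-1.0432]
Step 3: x=[6.0360] v=[-1.5195]
Step 4: x=[5.7445] v=[-1.9432]
Step 5: x=[5.3996] v=[-2.2996]
Step 6: x=[5.0131] v=[-2.5764]
Step 7: x=[4.5985] v=[-2.7640]
Step 8: x=[4.1701] v=[-2.8560]
Step 9: x=[3.7427] v=[-2.8491]
Step 10: x=[3.3312] v=[-2.7436]
Step 11: x=[2.9497] v=[-2.5431]
Step 12: x=[2.6115] v=[-2.2546]
Step 13: x=[2.3283] v=[-1.8880]
Step 14: x=[2.1099] v=[-1.4561]
Step 15: x=[1.9638] v=[-0.9738]
Step 16: x=[1.8951] v=[-0.4578]
Step 17: x=[1.9062] v=[0.0741]
First v>=0 after going negative at step 17, time=2.5500

Answer: 2.5500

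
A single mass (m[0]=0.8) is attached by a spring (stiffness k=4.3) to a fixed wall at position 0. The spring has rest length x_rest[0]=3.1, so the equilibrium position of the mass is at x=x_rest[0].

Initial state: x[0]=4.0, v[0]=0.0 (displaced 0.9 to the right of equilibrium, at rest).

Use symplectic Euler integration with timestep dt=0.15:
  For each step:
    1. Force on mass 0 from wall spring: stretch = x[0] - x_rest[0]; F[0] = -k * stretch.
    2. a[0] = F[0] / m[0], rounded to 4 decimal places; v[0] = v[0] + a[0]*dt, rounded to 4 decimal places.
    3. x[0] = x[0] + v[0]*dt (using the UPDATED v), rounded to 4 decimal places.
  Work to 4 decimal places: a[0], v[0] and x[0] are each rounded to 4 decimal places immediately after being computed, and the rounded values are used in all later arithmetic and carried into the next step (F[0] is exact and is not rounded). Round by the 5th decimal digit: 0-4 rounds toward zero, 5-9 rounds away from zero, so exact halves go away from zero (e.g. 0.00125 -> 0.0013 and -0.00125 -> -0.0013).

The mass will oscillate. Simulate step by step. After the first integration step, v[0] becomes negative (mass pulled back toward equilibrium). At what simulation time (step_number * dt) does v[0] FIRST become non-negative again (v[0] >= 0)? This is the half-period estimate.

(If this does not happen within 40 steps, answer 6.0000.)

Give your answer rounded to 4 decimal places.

Step 0: x=[4.0000] v=[0.0000]
Step 1: x=[3.8912] v=[-0.7256]
Step 2: x=[3.6867] v=[-1.3635]
Step 3: x=[3.4112] v=[-1.8365]
Step 4: x=[3.0981] v=[-2.0874]
Step 5: x=[2.7852] v=[-2.0859]
Step 6: x=[2.5104] v=[-1.8321]
Step 7: x=[2.3069] v=[-1.3567]
Step 8: x=[2.1993] v=[-0.7173]
Step 9: x=[2.2006] v=[0.0089]
First v>=0 after going negative at step 9, time=1.3500

Answer: 1.3500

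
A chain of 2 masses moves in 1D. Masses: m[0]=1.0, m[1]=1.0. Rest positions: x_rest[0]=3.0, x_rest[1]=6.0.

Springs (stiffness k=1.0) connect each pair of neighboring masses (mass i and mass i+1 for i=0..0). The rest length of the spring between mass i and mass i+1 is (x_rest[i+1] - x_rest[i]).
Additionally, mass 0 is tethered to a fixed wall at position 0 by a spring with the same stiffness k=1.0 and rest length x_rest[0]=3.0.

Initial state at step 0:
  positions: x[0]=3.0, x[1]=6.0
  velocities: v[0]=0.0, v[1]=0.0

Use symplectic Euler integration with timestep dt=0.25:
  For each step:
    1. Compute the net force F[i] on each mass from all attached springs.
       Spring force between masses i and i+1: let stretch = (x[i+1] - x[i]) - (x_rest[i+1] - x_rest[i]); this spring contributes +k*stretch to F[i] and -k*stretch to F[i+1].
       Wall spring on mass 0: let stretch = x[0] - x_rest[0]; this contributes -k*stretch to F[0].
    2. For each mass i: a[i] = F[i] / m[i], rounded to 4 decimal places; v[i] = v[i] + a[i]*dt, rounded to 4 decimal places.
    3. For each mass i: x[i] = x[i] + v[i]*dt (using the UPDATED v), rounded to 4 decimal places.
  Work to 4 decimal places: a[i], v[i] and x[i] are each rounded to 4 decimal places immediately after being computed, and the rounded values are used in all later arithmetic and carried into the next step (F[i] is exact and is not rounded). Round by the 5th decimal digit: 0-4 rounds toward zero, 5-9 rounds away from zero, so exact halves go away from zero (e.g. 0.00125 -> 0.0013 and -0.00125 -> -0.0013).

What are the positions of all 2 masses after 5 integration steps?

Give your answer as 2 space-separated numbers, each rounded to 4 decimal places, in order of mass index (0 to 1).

Step 0: x=[3.0000 6.0000] v=[0.0000 0.0000]
Step 1: x=[3.0000 6.0000] v=[0.0000 0.0000]
Step 2: x=[3.0000 6.0000] v=[0.0000 0.0000]
Step 3: x=[3.0000 6.0000] v=[0.0000 0.0000]
Step 4: x=[3.0000 6.0000] v=[0.0000 0.0000]
Step 5: x=[3.0000 6.0000] v=[0.0000 0.0000]

Answer: 3.0000 6.0000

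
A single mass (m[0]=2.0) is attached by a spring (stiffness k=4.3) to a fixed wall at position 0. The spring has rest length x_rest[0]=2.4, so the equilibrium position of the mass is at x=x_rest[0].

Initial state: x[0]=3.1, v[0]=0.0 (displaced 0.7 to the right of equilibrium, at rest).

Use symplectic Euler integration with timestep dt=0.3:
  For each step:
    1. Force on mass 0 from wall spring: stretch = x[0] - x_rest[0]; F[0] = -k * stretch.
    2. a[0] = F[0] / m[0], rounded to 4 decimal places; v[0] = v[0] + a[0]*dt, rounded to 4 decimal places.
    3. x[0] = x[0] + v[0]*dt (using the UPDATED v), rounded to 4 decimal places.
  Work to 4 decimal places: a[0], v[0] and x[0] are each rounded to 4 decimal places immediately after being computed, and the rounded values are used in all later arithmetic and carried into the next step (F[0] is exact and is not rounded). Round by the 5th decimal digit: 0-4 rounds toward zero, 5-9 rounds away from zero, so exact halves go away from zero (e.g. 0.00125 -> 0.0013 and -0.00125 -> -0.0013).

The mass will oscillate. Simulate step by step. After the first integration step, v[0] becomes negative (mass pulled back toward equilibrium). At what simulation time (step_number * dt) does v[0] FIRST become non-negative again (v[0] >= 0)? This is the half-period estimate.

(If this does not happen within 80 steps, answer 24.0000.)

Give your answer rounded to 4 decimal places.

Step 0: x=[3.1000] v=[0.0000]
Step 1: x=[2.9646] v=[-0.4515]
Step 2: x=[2.7199] v=[-0.8157]
Step 3: x=[2.4133] v=[-1.0220]
Step 4: x=[2.1041] v=[-1.0306]
Step 5: x=[1.8522] v=[-0.8397]
Step 6: x=[1.7063] v=[-0.4864]
Step 7: x=[1.6946] v=[-0.0390]
Step 8: x=[1.8194] v=[0.4160]
First v>=0 after going negative at step 8, time=2.4000

Answer: 2.4000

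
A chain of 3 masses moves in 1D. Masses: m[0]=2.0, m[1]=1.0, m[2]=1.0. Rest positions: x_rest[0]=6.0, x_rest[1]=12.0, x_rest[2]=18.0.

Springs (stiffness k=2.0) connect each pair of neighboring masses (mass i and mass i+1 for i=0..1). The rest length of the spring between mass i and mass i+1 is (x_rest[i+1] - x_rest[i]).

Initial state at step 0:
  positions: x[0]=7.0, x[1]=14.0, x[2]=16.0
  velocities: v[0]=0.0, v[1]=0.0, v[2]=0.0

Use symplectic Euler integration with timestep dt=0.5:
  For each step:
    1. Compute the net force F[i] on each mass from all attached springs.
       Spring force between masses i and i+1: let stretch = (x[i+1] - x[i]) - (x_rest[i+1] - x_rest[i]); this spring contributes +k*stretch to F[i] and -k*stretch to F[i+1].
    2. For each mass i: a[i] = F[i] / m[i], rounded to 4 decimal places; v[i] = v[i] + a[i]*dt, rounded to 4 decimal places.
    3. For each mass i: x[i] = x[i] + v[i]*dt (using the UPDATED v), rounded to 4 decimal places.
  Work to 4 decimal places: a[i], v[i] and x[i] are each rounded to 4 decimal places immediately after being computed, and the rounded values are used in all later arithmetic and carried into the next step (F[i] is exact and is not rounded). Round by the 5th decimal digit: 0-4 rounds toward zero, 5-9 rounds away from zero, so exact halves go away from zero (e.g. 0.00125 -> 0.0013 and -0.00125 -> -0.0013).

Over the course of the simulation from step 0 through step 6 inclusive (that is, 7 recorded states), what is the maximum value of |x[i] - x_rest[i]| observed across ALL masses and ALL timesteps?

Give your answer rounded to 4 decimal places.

Step 0: x=[7.0000 14.0000 16.0000] v=[0.0000 0.0000 0.0000]
Step 1: x=[7.2500 11.5000 18.0000] v=[0.5000 -5.0000 4.0000]
Step 2: x=[7.0625 10.1250 19.7500] v=[-0.3750 -2.7500 3.5000]
Step 3: x=[6.1406 12.0313 19.6875] v=[-1.8438 3.8125 -0.1250]
Step 4: x=[5.1914 14.8203 18.7969] v=[-1.8985 5.5780 -1.7812]
Step 5: x=[5.1494 14.7832 18.9180] v=[-0.0841 -0.0743 0.2422]
Step 6: x=[6.0158 11.9966 19.9717] v=[1.7328 -5.5733 2.1074]
Max displacement = 2.8203

Answer: 2.8203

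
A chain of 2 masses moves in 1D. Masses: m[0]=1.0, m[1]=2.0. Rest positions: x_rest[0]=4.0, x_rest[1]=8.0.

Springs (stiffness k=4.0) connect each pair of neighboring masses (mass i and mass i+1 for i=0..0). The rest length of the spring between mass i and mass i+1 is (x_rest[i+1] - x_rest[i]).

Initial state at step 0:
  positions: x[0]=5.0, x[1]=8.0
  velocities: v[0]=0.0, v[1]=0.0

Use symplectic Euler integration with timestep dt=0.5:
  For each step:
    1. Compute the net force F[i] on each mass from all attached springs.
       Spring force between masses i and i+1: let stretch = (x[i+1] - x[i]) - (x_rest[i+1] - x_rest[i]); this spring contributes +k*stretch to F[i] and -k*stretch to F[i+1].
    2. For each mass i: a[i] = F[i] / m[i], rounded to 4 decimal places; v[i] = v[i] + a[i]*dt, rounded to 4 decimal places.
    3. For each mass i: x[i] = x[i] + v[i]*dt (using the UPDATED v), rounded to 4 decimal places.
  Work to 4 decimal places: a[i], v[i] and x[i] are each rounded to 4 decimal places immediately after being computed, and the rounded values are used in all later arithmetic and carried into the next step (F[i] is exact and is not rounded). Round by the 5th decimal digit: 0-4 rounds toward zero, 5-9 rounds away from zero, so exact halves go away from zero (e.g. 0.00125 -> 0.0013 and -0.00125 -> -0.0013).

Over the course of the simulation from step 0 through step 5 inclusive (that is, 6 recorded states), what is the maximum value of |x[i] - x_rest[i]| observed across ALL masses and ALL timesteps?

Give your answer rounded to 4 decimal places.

Step 0: x=[5.0000 8.0000] v=[0.0000 0.0000]
Step 1: x=[4.0000 8.5000] v=[-2.0000 1.0000]
Step 2: x=[3.5000 8.7500] v=[-1.0000 0.5000]
Step 3: x=[4.2500 8.3750] v=[1.5000 -0.7500]
Step 4: x=[5.1250 7.9375] v=[1.7500 -0.8750]
Step 5: x=[4.8125 8.0938] v=[-0.6250 0.3125]
Max displacement = 1.1250

Answer: 1.1250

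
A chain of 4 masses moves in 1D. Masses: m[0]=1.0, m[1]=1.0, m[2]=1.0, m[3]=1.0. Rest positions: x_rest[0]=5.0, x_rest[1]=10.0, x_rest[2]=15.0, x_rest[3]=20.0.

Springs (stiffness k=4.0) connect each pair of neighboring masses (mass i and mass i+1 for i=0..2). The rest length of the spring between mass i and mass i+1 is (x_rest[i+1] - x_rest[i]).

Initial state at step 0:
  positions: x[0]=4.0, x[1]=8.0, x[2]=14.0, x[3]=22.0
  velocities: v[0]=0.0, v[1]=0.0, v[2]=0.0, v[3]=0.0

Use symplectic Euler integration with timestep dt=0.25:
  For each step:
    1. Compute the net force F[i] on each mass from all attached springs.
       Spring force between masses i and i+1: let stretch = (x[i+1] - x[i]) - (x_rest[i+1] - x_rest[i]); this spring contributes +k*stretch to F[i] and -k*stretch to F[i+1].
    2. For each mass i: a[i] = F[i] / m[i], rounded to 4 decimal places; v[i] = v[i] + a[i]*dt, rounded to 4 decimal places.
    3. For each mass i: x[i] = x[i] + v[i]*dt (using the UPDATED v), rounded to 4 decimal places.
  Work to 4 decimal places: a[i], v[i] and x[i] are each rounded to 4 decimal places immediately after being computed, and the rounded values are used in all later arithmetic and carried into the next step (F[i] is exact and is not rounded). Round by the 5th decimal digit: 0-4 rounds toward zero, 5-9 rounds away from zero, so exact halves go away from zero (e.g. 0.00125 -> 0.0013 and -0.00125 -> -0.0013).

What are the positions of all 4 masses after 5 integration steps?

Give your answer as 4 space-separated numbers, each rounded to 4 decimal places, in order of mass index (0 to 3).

Step 0: x=[4.0000 8.0000 14.0000 22.0000] v=[0.0000 0.0000 0.0000 0.0000]
Step 1: x=[3.7500 8.5000 14.5000 21.2500] v=[-1.0000 2.0000 2.0000 -3.0000]
Step 2: x=[3.4375 9.3125 15.1875 20.0625] v=[-1.2500 3.2500 2.7500 -4.7500]
Step 3: x=[3.3438 10.1250 15.6250 18.9063] v=[-0.3750 3.2500 1.7500 -4.6250]
Step 4: x=[3.6954 10.6172 15.5078 18.1797] v=[1.4062 1.9688 -0.4687 -2.9063]
Step 5: x=[4.5274 10.6016 14.8360 18.0352] v=[3.3280 -0.0624 -2.6874 -0.5782]

Answer: 4.5274 10.6016 14.8360 18.0352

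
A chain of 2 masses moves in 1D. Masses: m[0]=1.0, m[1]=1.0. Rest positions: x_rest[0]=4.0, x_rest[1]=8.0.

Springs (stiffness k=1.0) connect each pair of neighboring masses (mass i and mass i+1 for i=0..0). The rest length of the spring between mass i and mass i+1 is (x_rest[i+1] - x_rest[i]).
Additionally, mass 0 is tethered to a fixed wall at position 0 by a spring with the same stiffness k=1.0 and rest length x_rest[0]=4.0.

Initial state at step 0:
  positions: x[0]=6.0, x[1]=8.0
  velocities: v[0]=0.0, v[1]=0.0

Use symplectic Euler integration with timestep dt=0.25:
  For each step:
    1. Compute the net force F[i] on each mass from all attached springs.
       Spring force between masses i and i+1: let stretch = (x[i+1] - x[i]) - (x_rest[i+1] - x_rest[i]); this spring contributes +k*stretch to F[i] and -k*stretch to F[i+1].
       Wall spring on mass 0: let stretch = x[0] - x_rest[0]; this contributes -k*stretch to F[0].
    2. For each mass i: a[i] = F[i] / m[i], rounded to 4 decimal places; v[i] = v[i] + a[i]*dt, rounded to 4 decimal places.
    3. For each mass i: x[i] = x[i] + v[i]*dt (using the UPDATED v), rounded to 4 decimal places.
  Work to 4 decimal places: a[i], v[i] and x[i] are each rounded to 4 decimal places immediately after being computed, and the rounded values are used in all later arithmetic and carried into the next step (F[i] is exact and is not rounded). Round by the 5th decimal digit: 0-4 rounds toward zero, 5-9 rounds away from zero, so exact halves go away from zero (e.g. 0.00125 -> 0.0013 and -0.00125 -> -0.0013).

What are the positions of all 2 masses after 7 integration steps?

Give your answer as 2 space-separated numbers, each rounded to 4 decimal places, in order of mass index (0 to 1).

Step 0: x=[6.0000 8.0000] v=[0.0000 0.0000]
Step 1: x=[5.7500 8.1250] v=[-1.0000 0.5000]
Step 2: x=[5.2891 8.3516] v=[-1.8438 0.9063]
Step 3: x=[4.6890 8.6368] v=[-2.4005 1.1407]
Step 4: x=[4.0426 8.9253] v=[-2.5858 1.1538]
Step 5: x=[3.4487 9.1586] v=[-2.3758 0.9331]
Step 6: x=[2.9961 9.2850] v=[-1.8105 0.5056]
Step 7: x=[2.7493 9.2684] v=[-0.9873 -0.0666]

Answer: 2.7493 9.2684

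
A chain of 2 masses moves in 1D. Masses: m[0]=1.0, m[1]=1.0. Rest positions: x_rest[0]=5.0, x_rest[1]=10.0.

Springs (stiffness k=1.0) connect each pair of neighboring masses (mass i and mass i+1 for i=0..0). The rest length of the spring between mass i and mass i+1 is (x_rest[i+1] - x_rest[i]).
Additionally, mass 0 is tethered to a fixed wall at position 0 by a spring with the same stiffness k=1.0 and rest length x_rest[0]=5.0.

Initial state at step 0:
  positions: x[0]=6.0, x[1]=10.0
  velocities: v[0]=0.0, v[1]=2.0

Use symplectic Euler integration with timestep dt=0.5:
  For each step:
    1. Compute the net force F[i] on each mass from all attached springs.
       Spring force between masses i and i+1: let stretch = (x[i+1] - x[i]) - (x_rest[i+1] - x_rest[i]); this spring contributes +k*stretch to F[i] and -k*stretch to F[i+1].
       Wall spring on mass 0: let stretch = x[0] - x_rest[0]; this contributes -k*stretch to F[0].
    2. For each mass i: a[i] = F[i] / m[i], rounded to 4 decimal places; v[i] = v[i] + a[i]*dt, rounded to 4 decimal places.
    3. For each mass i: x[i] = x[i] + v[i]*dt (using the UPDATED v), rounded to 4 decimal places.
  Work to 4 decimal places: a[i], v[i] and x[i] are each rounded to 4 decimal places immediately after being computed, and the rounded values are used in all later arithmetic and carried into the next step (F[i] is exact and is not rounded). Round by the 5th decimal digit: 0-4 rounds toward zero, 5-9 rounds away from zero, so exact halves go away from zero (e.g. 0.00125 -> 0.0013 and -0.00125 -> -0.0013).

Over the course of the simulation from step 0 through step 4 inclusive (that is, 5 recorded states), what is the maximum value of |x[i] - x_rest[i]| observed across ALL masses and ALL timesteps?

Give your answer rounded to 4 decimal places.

Answer: 2.8125

Derivation:
Step 0: x=[6.0000 10.0000] v=[0.0000 2.0000]
Step 1: x=[5.5000 11.2500] v=[-1.0000 2.5000]
Step 2: x=[5.0625 12.3125] v=[-0.8750 2.1250]
Step 3: x=[5.1719 12.8125] v=[0.2188 1.0000]
Step 4: x=[5.8985 12.6524] v=[1.4532 -0.3203]
Max displacement = 2.8125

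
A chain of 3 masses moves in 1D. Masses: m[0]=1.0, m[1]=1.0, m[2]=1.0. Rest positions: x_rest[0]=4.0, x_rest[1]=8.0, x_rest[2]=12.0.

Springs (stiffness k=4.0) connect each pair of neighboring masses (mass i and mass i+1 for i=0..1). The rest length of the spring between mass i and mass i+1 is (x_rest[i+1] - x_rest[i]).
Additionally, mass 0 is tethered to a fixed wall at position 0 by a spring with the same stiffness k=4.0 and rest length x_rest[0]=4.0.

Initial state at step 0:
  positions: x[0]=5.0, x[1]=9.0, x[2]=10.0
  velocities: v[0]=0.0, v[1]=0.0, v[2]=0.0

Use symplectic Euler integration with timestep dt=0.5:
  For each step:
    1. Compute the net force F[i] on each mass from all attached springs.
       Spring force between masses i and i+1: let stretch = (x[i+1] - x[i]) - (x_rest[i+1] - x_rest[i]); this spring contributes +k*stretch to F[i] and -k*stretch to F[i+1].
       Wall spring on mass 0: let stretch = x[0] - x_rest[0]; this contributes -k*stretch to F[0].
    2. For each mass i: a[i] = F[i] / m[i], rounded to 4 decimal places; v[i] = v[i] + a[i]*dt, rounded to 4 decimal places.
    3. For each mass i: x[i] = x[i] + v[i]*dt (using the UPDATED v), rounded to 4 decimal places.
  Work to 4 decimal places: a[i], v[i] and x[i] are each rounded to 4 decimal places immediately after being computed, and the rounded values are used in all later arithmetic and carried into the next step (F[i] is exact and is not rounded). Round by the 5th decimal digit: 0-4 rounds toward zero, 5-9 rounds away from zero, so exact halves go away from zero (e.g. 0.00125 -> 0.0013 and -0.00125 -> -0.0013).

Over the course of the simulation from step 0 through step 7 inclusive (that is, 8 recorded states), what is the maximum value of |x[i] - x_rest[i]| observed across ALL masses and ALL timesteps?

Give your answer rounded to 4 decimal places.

Step 0: x=[5.0000 9.0000 10.0000] v=[0.0000 0.0000 0.0000]
Step 1: x=[4.0000 6.0000 13.0000] v=[-2.0000 -6.0000 6.0000]
Step 2: x=[1.0000 8.0000 13.0000] v=[-6.0000 4.0000 0.0000]
Step 3: x=[4.0000 8.0000 12.0000] v=[6.0000 0.0000 -2.0000]
Step 4: x=[7.0000 8.0000 11.0000] v=[6.0000 0.0000 -2.0000]
Step 5: x=[4.0000 10.0000 11.0000] v=[-6.0000 4.0000 0.0000]
Step 6: x=[3.0000 7.0000 14.0000] v=[-2.0000 -6.0000 6.0000]
Step 7: x=[3.0000 7.0000 14.0000] v=[0.0000 0.0000 0.0000]
Max displacement = 3.0000

Answer: 3.0000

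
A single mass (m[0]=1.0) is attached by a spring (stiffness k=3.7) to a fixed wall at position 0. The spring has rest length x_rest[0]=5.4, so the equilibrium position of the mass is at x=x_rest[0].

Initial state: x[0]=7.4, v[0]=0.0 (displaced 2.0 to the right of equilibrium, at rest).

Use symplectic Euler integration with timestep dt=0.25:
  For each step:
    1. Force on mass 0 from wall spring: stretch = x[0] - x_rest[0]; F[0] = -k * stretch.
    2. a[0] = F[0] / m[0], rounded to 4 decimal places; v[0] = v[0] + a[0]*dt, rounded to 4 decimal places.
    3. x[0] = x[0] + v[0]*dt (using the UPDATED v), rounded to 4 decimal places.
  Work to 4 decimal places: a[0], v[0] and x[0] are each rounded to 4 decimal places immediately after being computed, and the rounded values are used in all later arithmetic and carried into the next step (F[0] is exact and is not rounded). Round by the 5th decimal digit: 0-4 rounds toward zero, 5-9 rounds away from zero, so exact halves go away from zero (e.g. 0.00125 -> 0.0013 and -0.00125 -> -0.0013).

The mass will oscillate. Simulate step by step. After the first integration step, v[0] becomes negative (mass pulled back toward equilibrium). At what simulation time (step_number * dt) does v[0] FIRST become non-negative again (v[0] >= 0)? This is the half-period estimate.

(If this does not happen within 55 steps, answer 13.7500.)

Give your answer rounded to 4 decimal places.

Step 0: x=[7.4000] v=[0.0000]
Step 1: x=[6.9375] v=[-1.8500]
Step 2: x=[6.1195] v=[-3.2722]
Step 3: x=[5.1351] v=[-3.9378]
Step 4: x=[4.2119] v=[-3.6928]
Step 5: x=[3.5635] v=[-2.5938]
Step 6: x=[3.3398] v=[-0.8950]
Step 7: x=[3.5925] v=[1.0107]
First v>=0 after going negative at step 7, time=1.7500

Answer: 1.7500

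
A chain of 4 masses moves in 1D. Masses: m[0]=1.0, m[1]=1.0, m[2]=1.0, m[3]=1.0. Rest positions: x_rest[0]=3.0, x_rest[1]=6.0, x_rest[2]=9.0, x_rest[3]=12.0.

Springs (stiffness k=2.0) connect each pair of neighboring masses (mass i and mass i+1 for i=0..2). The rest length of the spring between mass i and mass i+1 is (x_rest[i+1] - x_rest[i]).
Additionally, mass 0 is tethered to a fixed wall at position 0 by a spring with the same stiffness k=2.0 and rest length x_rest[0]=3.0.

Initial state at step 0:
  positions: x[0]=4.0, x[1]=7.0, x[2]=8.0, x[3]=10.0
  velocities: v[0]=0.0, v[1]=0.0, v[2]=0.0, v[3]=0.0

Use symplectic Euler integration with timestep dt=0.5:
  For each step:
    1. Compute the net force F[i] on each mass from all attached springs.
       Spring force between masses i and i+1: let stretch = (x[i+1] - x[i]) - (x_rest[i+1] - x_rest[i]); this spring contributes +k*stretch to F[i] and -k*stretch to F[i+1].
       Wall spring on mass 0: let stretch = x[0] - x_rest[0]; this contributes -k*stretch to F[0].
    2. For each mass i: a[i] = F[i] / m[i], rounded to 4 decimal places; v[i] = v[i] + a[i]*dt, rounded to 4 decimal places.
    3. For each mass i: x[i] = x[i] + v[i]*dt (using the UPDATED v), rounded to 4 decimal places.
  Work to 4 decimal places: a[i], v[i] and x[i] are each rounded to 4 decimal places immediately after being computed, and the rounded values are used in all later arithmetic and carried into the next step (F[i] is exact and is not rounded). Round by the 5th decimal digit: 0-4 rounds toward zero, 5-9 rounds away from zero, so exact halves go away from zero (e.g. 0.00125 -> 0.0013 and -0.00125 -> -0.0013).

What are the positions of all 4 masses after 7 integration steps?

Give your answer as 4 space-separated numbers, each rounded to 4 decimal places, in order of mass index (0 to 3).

Step 0: x=[4.0000 7.0000 8.0000 10.0000] v=[0.0000 0.0000 0.0000 0.0000]
Step 1: x=[3.5000 6.0000 8.5000 10.5000] v=[-1.0000 -2.0000 1.0000 1.0000]
Step 2: x=[2.5000 5.0000 8.7500 11.5000] v=[-2.0000 -2.0000 0.5000 2.0000]
Step 3: x=[1.5000 4.6250 8.5000 12.6250] v=[-2.0000 -0.7500 -0.5000 2.2500]
Step 4: x=[1.3125 4.6250 8.3750 13.1875] v=[-0.3750 0.0000 -0.2500 1.1250]
Step 5: x=[2.1250 4.8438 8.7813 12.8438] v=[1.6250 0.4375 0.8125 -0.6875]
Step 6: x=[3.2344 5.6719 9.2501 11.9688] v=[2.2188 1.6562 0.9375 -1.7500]
Step 7: x=[3.9454 7.0704 9.2891 11.2345] v=[1.4219 2.7969 0.0780 -1.4687]

Answer: 3.9454 7.0704 9.2891 11.2345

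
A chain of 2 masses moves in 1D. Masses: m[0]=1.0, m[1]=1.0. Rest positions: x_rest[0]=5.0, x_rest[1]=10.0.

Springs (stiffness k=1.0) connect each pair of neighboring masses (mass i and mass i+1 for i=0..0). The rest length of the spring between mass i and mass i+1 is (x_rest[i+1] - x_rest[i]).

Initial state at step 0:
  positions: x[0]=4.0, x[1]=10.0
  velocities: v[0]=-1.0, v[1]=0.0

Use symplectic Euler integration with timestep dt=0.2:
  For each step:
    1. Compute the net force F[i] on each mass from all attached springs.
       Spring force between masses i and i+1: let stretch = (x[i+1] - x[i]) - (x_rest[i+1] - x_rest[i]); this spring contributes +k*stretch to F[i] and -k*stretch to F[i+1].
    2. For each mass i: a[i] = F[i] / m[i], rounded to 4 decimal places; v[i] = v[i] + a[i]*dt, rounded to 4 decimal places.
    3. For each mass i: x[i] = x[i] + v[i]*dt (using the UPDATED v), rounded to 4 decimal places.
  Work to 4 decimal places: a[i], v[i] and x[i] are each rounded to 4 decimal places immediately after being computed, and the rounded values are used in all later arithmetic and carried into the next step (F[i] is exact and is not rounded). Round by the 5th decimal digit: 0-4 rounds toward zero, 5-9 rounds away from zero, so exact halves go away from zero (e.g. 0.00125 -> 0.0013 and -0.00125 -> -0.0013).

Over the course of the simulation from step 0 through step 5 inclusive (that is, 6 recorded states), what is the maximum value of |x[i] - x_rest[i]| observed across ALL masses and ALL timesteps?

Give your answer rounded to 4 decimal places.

Answer: 1.3700

Derivation:
Step 0: x=[4.0000 10.0000] v=[-1.0000 0.0000]
Step 1: x=[3.8400 9.9600] v=[-0.8000 -0.2000]
Step 2: x=[3.7248 9.8752] v=[-0.5760 -0.4240]
Step 3: x=[3.6556 9.7444] v=[-0.3459 -0.6541]
Step 4: x=[3.6300 9.5700] v=[-0.1281 -0.8719]
Step 5: x=[3.6420 9.3580] v=[0.0599 -1.0599]
Max displacement = 1.3700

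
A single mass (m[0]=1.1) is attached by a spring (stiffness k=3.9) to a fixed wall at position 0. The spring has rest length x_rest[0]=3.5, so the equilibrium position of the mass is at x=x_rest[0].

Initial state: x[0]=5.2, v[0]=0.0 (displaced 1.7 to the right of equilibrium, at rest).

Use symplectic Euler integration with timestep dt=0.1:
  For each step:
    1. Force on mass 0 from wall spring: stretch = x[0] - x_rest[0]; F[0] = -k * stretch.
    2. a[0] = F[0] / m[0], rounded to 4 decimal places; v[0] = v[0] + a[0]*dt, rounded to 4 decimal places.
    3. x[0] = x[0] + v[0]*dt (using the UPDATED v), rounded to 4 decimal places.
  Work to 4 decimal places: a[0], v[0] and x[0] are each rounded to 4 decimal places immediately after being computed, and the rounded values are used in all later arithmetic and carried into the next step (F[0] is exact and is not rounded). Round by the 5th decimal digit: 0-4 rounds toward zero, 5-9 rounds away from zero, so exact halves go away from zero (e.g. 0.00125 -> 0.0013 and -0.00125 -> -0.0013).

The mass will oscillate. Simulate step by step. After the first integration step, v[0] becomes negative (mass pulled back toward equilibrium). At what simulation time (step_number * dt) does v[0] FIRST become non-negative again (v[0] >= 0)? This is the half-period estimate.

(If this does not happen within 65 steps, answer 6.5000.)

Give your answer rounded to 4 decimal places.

Step 0: x=[5.2000] v=[0.0000]
Step 1: x=[5.1397] v=[-0.6027]
Step 2: x=[5.0213] v=[-1.1841]
Step 3: x=[4.8490] v=[-1.7235]
Step 4: x=[4.6288] v=[-2.2018]
Step 5: x=[4.3686] v=[-2.6020]
Step 6: x=[4.0776] v=[-2.9100]
Step 7: x=[3.7661] v=[-3.1148]
Step 8: x=[3.4452] v=[-3.2091]
Step 9: x=[3.1262] v=[-3.1897]
Step 10: x=[2.8205] v=[-3.0572]
Step 11: x=[2.5389] v=[-2.8163]
Step 12: x=[2.2913] v=[-2.4756]
Step 13: x=[2.0866] v=[-2.0471]
Step 14: x=[1.9320] v=[-1.5460]
Step 15: x=[1.8330] v=[-0.9901]
Step 16: x=[1.7931] v=[-0.3991]
Step 17: x=[1.8137] v=[0.2061]
First v>=0 after going negative at step 17, time=1.7000

Answer: 1.7000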